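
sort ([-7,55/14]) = [-7,55/14] 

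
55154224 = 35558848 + 19595376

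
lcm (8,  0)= 0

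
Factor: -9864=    - 2^3*3^2*137^1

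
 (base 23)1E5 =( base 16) 358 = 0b1101011000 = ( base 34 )p6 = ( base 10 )856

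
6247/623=6247/623 = 10.03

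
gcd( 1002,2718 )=6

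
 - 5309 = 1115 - 6424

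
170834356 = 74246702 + 96587654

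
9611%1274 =693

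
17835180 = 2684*6645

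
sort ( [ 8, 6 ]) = [ 6, 8 ]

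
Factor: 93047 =93047^1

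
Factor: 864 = 2^5*3^3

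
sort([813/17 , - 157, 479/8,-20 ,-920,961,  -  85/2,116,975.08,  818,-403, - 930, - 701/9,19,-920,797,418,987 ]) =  [- 930, - 920, - 920,- 403,- 157, - 701/9,-85/2, - 20,19, 813/17,479/8,116,418,797,818, 961,  975.08,  987]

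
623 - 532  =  91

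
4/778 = 2/389 = 0.01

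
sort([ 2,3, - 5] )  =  [ - 5,2 , 3 ]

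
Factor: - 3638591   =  - 11^2*30071^1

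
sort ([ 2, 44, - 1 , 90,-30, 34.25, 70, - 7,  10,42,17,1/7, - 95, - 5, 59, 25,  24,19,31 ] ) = [-95, - 30, - 7, - 5, - 1,  1/7,  2,  10,  17,19, 24 , 25,31,34.25, 42,44 , 59,70, 90]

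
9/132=3/44 = 0.07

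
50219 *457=22950083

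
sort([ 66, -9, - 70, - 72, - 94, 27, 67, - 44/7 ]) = [-94, - 72, - 70 , - 9 , - 44/7,  27,66,67 ] 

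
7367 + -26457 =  - 19090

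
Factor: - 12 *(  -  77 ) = 2^2*3^1 * 7^1 * 11^1= 924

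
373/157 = 373/157 = 2.38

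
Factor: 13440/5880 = 16/7 =2^4*7^( - 1)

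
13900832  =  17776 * 782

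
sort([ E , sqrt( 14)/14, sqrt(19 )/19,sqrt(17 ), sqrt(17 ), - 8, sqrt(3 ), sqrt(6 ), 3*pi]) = [-8, sqrt(19)/19, sqrt(14 )/14,sqrt(3), sqrt(6 ), E,sqrt(17 ),sqrt( 17 ), 3*pi]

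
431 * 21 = 9051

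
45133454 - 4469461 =40663993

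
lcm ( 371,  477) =3339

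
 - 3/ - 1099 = 3/1099  =  0.00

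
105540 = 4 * 26385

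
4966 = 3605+1361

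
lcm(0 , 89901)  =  0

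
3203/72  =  44 +35/72 = 44.49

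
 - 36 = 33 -69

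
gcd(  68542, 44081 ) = 1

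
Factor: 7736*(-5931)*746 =-34228133136=-2^4*3^2* 373^1*659^1*967^1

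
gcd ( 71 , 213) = 71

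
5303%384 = 311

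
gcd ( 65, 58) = 1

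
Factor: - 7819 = -7^1*1117^1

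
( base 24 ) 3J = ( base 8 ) 133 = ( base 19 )4f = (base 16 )5b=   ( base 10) 91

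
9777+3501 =13278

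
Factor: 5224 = 2^3*653^1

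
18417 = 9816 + 8601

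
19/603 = 19/603= 0.03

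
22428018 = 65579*342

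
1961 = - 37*( - 53 )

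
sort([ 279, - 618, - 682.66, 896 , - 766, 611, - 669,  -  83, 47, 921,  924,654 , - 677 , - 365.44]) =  [-766, - 682.66,-677, - 669, -618, - 365.44, - 83, 47,  279, 611, 654,896, 921,924 ]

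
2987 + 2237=5224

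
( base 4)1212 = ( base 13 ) 7B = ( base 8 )146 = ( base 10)102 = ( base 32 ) 36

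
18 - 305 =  - 287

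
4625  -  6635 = -2010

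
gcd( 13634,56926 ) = 2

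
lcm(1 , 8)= 8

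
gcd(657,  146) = 73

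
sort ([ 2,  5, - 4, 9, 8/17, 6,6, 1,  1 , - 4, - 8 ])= [ - 8, - 4,-4,  8/17,  1,1,  2, 5,  6,  6, 9 ]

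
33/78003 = 11/26001= 0.00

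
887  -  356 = 531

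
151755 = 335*453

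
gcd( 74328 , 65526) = 978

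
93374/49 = 1905 + 29/49 = 1905.59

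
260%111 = 38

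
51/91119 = 17/30373 = 0.00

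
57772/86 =671 + 33/43 =671.77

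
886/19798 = 443/9899 = 0.04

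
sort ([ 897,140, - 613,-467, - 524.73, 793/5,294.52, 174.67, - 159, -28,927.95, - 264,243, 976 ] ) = [-613, - 524.73, - 467, - 264, - 159, - 28,140,793/5, 174.67, 243,294.52, 897,927.95,976]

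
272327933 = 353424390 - 81096457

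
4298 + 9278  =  13576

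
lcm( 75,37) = 2775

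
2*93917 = 187834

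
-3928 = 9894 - 13822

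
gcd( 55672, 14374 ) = 2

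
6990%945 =375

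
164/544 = 41/136 = 0.30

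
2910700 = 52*55975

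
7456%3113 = 1230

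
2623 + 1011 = 3634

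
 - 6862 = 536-7398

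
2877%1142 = 593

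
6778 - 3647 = 3131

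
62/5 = 62/5 = 12.40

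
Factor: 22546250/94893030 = 2254625/9489303 = 3^( - 2)*5^3*17^1*19^ ( - 1)*211^ ( - 1 ) * 263^(-1)*1061^1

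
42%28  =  14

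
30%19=11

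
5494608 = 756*7268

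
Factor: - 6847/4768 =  - 2^ ( - 5)*41^1*149^( - 1)*167^1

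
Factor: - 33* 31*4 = - 4092 = - 2^2 * 3^1*11^1*31^1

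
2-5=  - 3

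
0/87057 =0 = 0.00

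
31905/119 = 268 + 13/119  =  268.11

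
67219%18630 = 11329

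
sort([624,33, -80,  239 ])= [  -  80, 33,239,  624 ]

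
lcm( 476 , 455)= 30940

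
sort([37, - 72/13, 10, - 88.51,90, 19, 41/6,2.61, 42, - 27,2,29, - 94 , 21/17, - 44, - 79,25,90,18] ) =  [ - 94,-88.51,- 79,  -  44 , - 27,- 72/13, 21/17, 2, 2.61,41/6,10, 18,  19,25,  29, 37  ,  42, 90,90] 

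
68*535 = 36380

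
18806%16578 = 2228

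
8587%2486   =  1129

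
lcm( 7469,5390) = 522830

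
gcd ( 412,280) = 4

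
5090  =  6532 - 1442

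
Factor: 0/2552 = 0 = 0^1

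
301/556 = 301/556 = 0.54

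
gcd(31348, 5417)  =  1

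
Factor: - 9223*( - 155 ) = 1429565=5^1  *  23^1 *31^1*401^1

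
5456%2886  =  2570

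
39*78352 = 3055728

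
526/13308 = 263/6654 = 0.04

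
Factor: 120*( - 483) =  - 57960 = - 2^3*3^2*5^1*7^1 * 23^1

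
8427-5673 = 2754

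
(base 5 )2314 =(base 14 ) 19c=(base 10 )334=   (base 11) 284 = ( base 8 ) 516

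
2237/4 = 2237/4= 559.25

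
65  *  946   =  61490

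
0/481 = 0 = 0.00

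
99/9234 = 11/1026 = 0.01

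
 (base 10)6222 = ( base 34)5D0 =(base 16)184E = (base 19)h49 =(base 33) 5NI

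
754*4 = 3016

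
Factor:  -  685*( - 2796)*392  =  750781920=2^5 * 3^1*5^1*7^2*137^1*233^1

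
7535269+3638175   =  11173444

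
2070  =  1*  2070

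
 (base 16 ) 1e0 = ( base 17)1B4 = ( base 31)ff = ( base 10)480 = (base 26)IC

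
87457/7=12493 + 6/7 = 12493.86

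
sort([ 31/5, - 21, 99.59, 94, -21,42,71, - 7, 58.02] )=[ - 21, - 21, - 7,31/5, 42,58.02, 71,94, 99.59 ] 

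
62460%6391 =4941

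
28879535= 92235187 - 63355652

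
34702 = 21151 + 13551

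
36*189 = 6804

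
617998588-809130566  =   - 191131978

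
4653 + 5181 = 9834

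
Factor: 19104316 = 2^2*7^2* 11^1*8861^1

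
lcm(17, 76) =1292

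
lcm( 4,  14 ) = 28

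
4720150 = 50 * 94403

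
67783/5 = 67783/5 = 13556.60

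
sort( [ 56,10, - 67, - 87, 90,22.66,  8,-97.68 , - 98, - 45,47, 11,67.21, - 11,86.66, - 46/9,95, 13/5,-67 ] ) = [- 98,-97.68,-87,-67,-67, - 45,  -  11, -46/9,13/5 , 8,10,11 , 22.66 , 47,56,67.21,86.66,90,95 ]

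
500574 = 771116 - 270542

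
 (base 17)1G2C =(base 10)9583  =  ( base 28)c67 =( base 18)1BA7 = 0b10010101101111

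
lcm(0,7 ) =0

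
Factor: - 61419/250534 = - 177/722 = -2^(  -  1)*3^1*19^( - 2) * 59^1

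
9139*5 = 45695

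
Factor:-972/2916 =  - 3^( - 1) = - 1/3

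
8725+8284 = 17009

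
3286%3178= 108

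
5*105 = 525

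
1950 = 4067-2117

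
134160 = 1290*104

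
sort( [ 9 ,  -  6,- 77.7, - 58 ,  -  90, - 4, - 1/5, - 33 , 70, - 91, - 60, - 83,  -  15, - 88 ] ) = [ - 91, - 90, -88,-83, - 77.7, - 60, - 58 , - 33 , - 15 ,-6, - 4, - 1/5, 9,70]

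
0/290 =0  =  0.00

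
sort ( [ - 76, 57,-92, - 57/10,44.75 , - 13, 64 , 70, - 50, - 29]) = [ - 92, -76, - 50,-29,- 13,- 57/10,44.75,57 , 64  ,  70] 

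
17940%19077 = 17940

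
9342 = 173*54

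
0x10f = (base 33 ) 87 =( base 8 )417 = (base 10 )271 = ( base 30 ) 91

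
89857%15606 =11827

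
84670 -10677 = 73993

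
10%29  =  10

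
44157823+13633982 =57791805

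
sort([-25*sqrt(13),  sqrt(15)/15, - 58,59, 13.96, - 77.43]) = [-25*sqrt(13 ), - 77.43,-58,sqrt( 15) /15,13.96, 59 ] 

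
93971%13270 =1081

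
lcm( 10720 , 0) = 0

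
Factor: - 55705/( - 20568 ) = 2^( - 3 )*3^ ( - 1)*5^1*13^1= 65/24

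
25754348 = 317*81244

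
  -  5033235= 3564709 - 8597944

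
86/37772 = 43/18886 = 0.00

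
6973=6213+760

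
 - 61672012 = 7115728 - 68787740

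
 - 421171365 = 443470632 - 864641997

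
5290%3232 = 2058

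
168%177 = 168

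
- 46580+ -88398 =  - 134978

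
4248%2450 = 1798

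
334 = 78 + 256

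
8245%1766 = 1181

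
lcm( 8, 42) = 168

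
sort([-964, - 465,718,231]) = [ - 964,  -  465, 231 , 718] 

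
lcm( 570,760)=2280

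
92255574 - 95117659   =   - 2862085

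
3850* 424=1632400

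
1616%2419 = 1616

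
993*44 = 43692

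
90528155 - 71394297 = 19133858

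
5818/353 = 16+170/353 = 16.48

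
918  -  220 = 698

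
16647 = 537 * 31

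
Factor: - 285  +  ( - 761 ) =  - 1046 =- 2^1*523^1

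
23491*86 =2020226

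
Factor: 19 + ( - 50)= - 31^1 = - 31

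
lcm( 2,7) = 14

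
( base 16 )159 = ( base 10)345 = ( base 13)207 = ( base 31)b4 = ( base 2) 101011001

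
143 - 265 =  - 122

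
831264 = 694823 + 136441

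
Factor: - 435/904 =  - 2^(-3)*3^1*5^1*29^1*113^(-1)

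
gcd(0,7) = 7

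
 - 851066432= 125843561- 976909993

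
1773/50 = 35  +  23/50 =35.46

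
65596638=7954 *8247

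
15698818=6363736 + 9335082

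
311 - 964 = -653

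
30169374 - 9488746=20680628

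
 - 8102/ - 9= 900+ 2/9=900.22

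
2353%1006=341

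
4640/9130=464/913 =0.51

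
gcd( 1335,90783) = 3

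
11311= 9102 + 2209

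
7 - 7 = 0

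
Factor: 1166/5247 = 2^1 * 3^(-2 ) = 2/9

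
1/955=1/955= 0.00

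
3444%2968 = 476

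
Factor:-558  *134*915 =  - 2^2*3^3*5^1*31^1*61^1*67^1 =-68416380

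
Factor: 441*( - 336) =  - 2^4*3^3 * 7^3  =  - 148176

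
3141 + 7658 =10799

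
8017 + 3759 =11776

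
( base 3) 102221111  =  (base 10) 8707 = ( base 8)21003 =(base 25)dn7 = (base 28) b2r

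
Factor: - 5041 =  - 71^2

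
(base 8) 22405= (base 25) f42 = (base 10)9477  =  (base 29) b7n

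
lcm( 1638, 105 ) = 8190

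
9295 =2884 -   -  6411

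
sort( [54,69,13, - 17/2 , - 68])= [ - 68, - 17/2,13, 54,69]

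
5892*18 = 106056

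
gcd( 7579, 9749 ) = 1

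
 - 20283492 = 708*( - 28649)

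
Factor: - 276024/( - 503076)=2^1*31^1*113^( - 1) = 62/113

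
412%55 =27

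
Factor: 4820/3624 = 1205/906 = 2^(-1 )*3^(-1)*5^1*151^( - 1) * 241^1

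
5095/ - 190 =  - 1019/38  =  - 26.82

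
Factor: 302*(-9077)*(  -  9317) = 25540263518  =  2^1*7^1 * 11^3*29^1*151^1 *313^1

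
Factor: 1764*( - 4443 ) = -2^2 * 3^3*7^2*1481^1   =  - 7837452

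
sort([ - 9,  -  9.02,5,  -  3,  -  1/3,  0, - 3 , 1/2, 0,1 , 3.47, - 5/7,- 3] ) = [ - 9.02,  -  9 , - 3, - 3, - 3, -5/7,-1/3,0, 0,1/2, 1,3.47, 5]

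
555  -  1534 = -979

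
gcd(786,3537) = 393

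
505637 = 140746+364891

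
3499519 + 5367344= 8866863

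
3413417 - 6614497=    - 3201080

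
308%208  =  100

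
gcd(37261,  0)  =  37261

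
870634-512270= 358364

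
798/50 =399/25 = 15.96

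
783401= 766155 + 17246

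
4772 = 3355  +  1417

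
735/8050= 21/230 = 0.09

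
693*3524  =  2442132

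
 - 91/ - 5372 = 91/5372 = 0.02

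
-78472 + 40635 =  - 37837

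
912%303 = 3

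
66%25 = 16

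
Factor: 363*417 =151371 = 3^2 * 11^2  *139^1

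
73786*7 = 516502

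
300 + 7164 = 7464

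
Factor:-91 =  - 7^1*13^1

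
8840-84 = 8756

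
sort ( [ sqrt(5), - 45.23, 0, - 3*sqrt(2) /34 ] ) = [ - 45.23, -3 *sqrt( 2) /34,0, sqrt ( 5)]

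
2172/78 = 27 + 11/13= 27.85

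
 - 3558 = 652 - 4210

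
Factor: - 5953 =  - 5953^1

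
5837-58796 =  - 52959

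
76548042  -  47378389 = 29169653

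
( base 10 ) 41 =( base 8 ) 51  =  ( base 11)38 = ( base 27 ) 1e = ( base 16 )29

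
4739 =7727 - 2988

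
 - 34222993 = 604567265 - 638790258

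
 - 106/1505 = -106/1505 =- 0.07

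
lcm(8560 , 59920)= 59920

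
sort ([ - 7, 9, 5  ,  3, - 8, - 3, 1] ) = [-8,-7, - 3,1,3,5,9]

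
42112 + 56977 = 99089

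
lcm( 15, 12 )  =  60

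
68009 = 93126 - 25117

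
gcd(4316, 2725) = 1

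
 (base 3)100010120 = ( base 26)9m1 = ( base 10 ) 6657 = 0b1101000000001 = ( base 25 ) ag7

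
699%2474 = 699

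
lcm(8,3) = 24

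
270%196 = 74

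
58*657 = 38106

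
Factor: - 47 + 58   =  11=11^1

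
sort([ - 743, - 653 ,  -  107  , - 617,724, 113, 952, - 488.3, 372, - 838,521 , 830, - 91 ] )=[ - 838, - 743,  -  653, - 617,- 488.3 ,-107, - 91,  113, 372, 521, 724,830, 952 ]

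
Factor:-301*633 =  - 190533 =-  3^1*7^1*43^1*211^1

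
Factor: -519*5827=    - 3^1*173^1*5827^1 = - 3024213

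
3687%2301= 1386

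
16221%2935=1546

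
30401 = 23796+6605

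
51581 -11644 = 39937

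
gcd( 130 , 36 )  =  2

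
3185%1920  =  1265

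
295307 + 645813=941120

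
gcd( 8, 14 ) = 2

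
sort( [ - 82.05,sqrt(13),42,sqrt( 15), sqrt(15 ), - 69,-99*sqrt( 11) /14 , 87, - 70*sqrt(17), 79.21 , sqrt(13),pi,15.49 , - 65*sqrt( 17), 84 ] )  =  [- 70*sqrt( 17), - 65*sqrt(17),  -  82.05,  -  69, - 99*sqrt(11) /14,pi , sqrt(13),sqrt(13), sqrt(15),sqrt(15) , 15.49, 42, 79.21,84, 87]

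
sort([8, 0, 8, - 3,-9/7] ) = [-3 , - 9/7, 0, 8, 8 ]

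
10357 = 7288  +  3069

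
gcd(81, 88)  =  1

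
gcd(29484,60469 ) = 1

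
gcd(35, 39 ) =1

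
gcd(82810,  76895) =5915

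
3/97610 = 3/97610 = 0.00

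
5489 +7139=12628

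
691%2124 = 691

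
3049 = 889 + 2160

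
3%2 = 1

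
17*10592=180064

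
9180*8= 73440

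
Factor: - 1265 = -5^1 * 11^1 * 23^1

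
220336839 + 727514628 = 947851467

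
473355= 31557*15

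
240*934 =224160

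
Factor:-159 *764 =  - 2^2*3^1*53^1*191^1 = -121476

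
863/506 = 1 + 357/506 = 1.71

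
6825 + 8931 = 15756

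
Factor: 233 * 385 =5^1*7^1*11^1*233^1 = 89705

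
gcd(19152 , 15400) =56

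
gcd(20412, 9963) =243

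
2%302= 2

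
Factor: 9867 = 3^1 * 11^1*13^1*23^1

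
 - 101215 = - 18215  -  83000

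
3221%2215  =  1006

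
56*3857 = 215992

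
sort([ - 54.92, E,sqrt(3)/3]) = [ - 54.92, sqrt ( 3)/3, E]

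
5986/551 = 5986/551 =10.86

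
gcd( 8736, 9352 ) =56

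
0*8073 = 0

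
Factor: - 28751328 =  - 2^5*3^3 * 107^1*311^1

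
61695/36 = 1713 + 3/4 = 1713.75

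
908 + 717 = 1625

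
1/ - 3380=-1 + 3379/3380 = - 0.00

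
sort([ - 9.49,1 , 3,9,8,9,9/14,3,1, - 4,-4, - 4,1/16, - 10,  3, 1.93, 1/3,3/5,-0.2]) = [ - 10, - 9.49, - 4, -4,-4,-0.2,1/16,1/3, 3/5,9/14, 1,1,1.93,3,3,3,8, 9,9] 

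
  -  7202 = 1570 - 8772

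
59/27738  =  59/27738 = 0.00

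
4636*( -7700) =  - 35697200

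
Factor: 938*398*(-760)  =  -283726240= - 2^5*5^1*7^1 * 19^1*67^1*199^1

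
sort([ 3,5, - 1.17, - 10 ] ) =[ - 10, - 1.17,3,5 ] 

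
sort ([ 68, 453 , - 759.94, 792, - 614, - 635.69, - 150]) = [ - 759.94,  -  635.69,  -  614 , - 150, 68, 453,792 ]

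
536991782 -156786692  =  380205090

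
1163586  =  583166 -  - 580420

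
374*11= 4114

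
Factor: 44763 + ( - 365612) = - 320849=-71^1*4519^1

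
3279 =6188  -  2909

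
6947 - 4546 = 2401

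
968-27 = 941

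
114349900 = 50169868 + 64180032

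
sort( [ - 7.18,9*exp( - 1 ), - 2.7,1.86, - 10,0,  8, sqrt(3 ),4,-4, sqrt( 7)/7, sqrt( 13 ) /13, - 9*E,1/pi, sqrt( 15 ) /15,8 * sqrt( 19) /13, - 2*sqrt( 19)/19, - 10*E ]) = [ -10*E, - 9*E , - 10, - 7.18,-4, - 2.7, - 2*sqrt (19)/19,0,sqrt(15)/15, sqrt(13 )/13  ,  1/pi,sqrt( 7)/7, sqrt ( 3 ), 1.86, 8*sqrt( 19 ) /13,  9*exp( - 1),4,8 ]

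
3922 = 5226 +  - 1304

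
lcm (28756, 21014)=546364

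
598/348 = 1 + 125/174 = 1.72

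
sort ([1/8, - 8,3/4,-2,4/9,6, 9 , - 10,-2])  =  [ - 10, - 8,-2,  -  2 , 1/8 , 4/9, 3/4, 6,9 ] 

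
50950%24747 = 1456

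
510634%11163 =8299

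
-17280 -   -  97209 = 79929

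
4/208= 1/52 = 0.02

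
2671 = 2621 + 50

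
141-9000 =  - 8859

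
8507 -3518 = 4989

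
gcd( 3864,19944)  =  24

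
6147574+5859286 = 12006860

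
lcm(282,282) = 282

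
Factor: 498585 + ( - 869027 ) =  - 2^1*185221^1=- 370442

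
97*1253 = 121541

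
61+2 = 63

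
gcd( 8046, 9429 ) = 3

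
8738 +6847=15585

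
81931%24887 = 7270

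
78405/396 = 197+131/132= 197.99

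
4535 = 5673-1138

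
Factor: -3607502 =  - 2^1*17^1  *  106103^1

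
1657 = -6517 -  - 8174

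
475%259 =216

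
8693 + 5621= 14314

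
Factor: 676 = 2^2*13^2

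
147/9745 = 147/9745 = 0.02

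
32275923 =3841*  8403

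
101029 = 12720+88309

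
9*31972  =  287748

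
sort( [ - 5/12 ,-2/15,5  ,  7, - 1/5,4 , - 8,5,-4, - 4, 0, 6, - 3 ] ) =[ - 8, - 4 , - 4 , - 3,  -  5/12, - 1/5, - 2/15 , 0 , 4,5, 5,6,7]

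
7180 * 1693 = 12155740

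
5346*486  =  2598156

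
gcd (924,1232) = 308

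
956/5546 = 478/2773  =  0.17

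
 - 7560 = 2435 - 9995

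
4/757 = 4/757=0.01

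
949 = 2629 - 1680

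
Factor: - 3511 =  - 3511^1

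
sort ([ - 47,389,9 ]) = [ - 47, 9,389] 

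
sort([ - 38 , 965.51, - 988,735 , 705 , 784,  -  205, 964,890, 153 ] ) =[ -988, - 205,-38, 153,705, 735,  784,  890 , 964,965.51] 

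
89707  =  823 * 109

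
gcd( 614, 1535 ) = 307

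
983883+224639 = 1208522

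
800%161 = 156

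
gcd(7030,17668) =2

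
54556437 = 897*60821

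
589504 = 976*604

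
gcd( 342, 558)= 18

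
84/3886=42/1943  =  0.02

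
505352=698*724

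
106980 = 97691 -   -  9289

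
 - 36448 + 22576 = -13872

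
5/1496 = 5/1496 = 0.00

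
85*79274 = 6738290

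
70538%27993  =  14552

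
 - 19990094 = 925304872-945294966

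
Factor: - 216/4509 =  - 2^3*167^(- 1) = - 8/167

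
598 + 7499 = 8097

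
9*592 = 5328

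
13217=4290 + 8927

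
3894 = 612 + 3282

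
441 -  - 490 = 931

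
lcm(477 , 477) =477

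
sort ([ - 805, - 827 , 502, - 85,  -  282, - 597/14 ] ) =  [ - 827, - 805, - 282, - 85,- 597/14, 502]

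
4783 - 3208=1575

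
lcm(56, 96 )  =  672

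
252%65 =57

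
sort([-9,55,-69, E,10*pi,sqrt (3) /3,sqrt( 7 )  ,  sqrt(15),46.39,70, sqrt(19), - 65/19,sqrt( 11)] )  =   [ - 69, -9, - 65/19,sqrt(3 )/3, sqrt(7 ), E,sqrt(11),  sqrt(15),  sqrt(19), 10 * pi, 46.39 , 55, 70 ]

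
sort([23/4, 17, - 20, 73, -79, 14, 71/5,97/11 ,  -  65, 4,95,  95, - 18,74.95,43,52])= [ - 79, - 65  , - 20, - 18 , 4, 23/4  ,  97/11,14 , 71/5,17 , 43,  52,73,74.95, 95,  95 ]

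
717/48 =239/16 = 14.94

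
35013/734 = 35013/734=   47.70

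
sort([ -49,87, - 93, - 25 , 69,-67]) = [ - 93, - 67, - 49, - 25, 69,87 ] 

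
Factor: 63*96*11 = 66528  =  2^5*3^3*7^1*11^1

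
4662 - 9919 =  - 5257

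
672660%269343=133974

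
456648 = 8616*53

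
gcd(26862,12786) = 6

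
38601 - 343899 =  - 305298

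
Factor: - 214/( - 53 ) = 2^1 * 53^( - 1 )*107^1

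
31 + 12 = 43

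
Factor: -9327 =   -  3^1*3109^1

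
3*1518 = 4554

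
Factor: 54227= 211^1 * 257^1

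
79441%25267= 3640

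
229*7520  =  1722080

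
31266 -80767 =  - 49501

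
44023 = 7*6289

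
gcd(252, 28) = 28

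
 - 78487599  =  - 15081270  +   - 63406329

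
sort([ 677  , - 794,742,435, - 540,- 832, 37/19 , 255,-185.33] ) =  [ - 832, - 794, - 540, - 185.33,  37/19,255,435, 677,  742]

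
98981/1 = 98981 = 98981.00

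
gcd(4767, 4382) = 7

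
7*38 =266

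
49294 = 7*7042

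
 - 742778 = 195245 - 938023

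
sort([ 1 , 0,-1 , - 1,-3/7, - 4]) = [-4, - 1, -1, - 3/7, 0, 1] 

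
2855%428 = 287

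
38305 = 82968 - 44663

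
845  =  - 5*( - 169) 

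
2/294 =1/147 =0.01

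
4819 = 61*79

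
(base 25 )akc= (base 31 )714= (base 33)66U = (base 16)1a6a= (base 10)6762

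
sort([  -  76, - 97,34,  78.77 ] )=[ - 97, - 76,34,78.77]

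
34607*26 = 899782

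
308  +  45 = 353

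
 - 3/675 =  - 1 +224/225  =  - 0.00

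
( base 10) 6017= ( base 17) 13DG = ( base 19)GCD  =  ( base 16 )1781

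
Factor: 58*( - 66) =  - 3828 = - 2^2*3^1 * 11^1*29^1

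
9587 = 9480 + 107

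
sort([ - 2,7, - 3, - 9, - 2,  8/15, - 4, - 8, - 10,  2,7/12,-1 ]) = [ -10 , - 9, - 8, - 4, - 3, - 2, - 2, - 1,8/15,7/12,2, 7] 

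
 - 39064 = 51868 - 90932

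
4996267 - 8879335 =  - 3883068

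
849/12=283/4 = 70.75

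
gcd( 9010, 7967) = 1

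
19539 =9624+9915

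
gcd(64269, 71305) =1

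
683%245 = 193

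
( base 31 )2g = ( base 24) 36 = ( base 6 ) 210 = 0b1001110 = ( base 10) 78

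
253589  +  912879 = 1166468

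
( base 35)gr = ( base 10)587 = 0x24b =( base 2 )1001001011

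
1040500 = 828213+212287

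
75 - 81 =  - 6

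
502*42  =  21084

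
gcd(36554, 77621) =1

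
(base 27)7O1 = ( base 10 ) 5752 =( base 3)21220001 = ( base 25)952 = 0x1678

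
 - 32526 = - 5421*6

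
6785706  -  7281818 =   -  496112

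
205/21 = 9+16/21 = 9.76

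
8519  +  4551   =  13070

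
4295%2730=1565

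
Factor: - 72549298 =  - 2^1*73^1*496913^1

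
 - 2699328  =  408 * ( - 6616 ) 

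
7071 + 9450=16521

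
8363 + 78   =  8441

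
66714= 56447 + 10267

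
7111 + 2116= 9227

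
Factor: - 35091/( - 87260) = 2^ ( - 2)*3^2 * 5^( - 1 ) *7^1*557^1*4363^(-1) 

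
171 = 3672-3501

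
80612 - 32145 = 48467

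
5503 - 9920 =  - 4417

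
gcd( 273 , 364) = 91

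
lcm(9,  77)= 693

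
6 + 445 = 451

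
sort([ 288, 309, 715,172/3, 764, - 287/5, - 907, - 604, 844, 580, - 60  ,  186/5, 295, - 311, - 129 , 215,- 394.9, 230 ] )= [ - 907,- 604, - 394.9,- 311, - 129, - 60, - 287/5 , 186/5, 172/3, 215 , 230, 288, 295,309, 580,  715,764, 844 ]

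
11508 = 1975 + 9533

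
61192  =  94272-33080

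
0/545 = 0 = 0.00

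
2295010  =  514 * 4465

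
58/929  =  58/929 = 0.06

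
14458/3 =14458/3=4819.33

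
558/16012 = 279/8006 = 0.03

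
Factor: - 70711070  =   - 2^1*5^1 *37^1*223^1*857^1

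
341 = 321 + 20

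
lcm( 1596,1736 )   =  98952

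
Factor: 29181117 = 3^1 * 7^2*179^1 * 1109^1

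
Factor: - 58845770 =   -  2^1*5^1 * 5884577^1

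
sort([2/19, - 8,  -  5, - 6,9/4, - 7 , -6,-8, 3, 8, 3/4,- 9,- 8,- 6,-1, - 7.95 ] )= [-9,-8, - 8,  -  8, - 7.95, - 7, - 6, - 6 ,  -  6, - 5,  -  1, 2/19, 3/4, 9/4,3,8 ]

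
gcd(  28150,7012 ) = 2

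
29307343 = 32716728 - 3409385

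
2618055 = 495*5289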